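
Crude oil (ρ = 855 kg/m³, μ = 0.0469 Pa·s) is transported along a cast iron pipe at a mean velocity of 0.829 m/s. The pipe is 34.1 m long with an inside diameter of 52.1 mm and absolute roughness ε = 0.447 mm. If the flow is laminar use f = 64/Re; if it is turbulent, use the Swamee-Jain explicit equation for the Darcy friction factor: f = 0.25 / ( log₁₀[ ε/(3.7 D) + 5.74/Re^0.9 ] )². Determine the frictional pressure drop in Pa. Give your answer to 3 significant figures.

ΔP ≈ 15600 Pa

Reynolds number Re = ρVD/μ = 855 · 0.829 · 0.0521 / 0.0469 = 787.4.
Re < 2300 → laminar flow, so f = 64/Re = 64/787.4 = 0.08128 (the turbulent correlation is not needed).
Darcy-Weisbach: ΔP = f(L/D)(ρV²/2) = 0.08128·(34.1/0.0521)·(855·0.829²/2) = 0.08128·654.5·293.8 = 1.563e+04 Pa.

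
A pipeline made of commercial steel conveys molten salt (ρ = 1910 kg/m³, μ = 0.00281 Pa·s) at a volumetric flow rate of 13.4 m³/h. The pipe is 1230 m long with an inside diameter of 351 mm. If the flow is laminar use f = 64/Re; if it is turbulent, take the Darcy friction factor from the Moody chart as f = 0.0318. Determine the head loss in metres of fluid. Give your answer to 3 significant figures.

h_f ≈ 0.00840 m

Q = 13.4 m³/h = 13.4/3600 = 0.003722 m³/s.
Cross-sectional area A = πD²/4 = π(0.351)²/4 = 0.09676 m²; mean velocity V = Q/A = 0.003722/0.09676 = 0.03847 m/s.
Reynolds number Re = ρVD/μ = 1910 · 0.03847 · 0.351 / 0.00281 = 9178.
Re > 4000 → turbulent; use the Moody-chart value f = 0.0318.
Darcy-Weisbach: ΔP = f(L/D)(ρV²/2) = 0.0318·(1230/0.351)·(1910·0.03847²/2) = 0.0318·3504·1.413 = 157.5 Pa.
Head loss h_f = ΔP/(ρg) = 157.5/(1910·9.81) = 0.00840 m.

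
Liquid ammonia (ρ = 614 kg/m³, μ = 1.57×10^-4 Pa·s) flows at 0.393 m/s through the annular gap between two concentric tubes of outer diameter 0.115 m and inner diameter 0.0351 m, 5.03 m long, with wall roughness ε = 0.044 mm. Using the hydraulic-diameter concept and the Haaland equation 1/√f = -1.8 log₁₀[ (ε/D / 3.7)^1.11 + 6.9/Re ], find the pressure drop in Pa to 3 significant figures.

ΔP ≈ 59.1 Pa

Hydraulic diameter D_h = 4A/P = D_o - D_i = 0.115 - 0.0351 = 0.0799 m.
Re = ρVD_h/μ = 614·0.393·0.0799/0.000157 = 1.228e+05.
ε/D_h = 4.4e-05/0.0799 = 0.000551; Haaland gives 1/√f = -1.8 log₁₀[5.65e-05+5.62e-05] = 7.107, so f = 0.0198.
ΔP = f(L/D_h)(ρV²/2) = 0.0198·5.03/0.0799·47.42 = 59.1 Pa.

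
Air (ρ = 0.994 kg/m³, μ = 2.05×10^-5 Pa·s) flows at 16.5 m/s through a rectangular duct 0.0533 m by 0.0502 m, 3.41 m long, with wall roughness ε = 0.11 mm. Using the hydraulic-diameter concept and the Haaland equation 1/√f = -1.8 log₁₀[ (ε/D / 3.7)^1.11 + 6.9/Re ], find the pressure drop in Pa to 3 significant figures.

ΔP ≈ 242 Pa

Hydraulic diameter D_h = 4A/P = 4·(0.0533·0.0502)/(2·(0.0533+0.0502)) = 0.0107/0.207 = 0.0517 m.
Re = ρVD_h/μ = 0.994·16.5·0.0517/2.05e-05 = 4.137e+04.
ε/D_h = 0.00011/0.0517 = 0.00213; Haaland gives 1/√f = -1.8 log₁₀[0.000253+0.000167] = 6.078, so f = 0.02707.
ΔP = f(L/D_h)(ρV²/2) = 0.02707·3.41/0.0517·135.3 = 241.5 Pa.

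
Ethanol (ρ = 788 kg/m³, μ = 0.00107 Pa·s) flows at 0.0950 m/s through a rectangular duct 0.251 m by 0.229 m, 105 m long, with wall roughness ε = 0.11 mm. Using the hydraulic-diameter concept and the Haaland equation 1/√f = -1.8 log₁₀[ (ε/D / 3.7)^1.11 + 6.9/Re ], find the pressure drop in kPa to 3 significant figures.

ΔP ≈ 0.0432 kPa

Hydraulic diameter D_h = 4A/P = 4·(0.251·0.229)/(2·(0.251+0.229)) = 0.2299/0.96 = 0.2395 m.
Re = ρVD_h/μ = 788·0.095·0.2395/0.00107 = 1.676e+04.
ε/D_h = 0.00011/0.2395 = 0.000459; Haaland gives 1/√f = -1.8 log₁₀[4.62e-05+0.000412] = 6.011, so f = 0.02768.
ΔP = f(L/D_h)(ρV²/2) = 0.02768·105/0.2395·3.556 = 43.15 Pa.
ΔP = 0.0432 kPa.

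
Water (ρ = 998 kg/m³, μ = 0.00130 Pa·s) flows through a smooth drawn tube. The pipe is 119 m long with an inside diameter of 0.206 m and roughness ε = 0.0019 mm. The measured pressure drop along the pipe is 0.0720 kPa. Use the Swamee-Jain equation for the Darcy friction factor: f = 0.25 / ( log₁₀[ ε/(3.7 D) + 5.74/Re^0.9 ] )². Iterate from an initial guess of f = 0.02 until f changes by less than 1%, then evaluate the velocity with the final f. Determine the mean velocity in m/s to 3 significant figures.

V ≈ 0.0948 m/s

Rearranging Darcy-Weisbach: V = √(2·ΔP·D/(f·L·ρ)). With ε/D = 1.9e-06/0.206 = 9.22e-06, iterate starting from f = 0.02:
  f = 0.02 → V = √(2·72·0.206/(0.02·119·998)) = 0.1118 m/s; Re = ρVD/μ = 1.767e+04; f → 0.02666
  f = 0.02666 → V = 0.0968 m/s; Re = 1.531e+04; f → 0.02766
  f = 0.02766 → V = 0.09503 m/s; Re = 1.503e+04; f → 0.02779
Converged (Δf/f < 1%). With the final f = 0.02779: V = √(2·72·0.206/(0.02779·119·998)) = 0.0948 m/s.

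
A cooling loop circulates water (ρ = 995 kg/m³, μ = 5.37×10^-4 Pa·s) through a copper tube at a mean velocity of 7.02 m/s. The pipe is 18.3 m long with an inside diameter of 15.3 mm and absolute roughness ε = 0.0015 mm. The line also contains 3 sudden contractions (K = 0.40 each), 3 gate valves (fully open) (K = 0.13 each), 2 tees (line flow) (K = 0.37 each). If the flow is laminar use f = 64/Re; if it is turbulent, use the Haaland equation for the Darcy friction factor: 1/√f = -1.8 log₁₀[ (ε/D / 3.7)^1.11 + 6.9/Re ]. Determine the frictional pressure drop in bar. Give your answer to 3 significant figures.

ΔP ≈ 5.32 bar

Reynolds number Re = ρVD/μ = 995 · 7.02 · 0.0153 / 0.000537 = 1.99e+05.
Re > 4000 → turbulent. Relative roughness ε/D = 1.5e-06/0.0153 = 9.8e-05. Haaland: 1/√f = -1.8 log₁₀[(9.8e-05/3.7)^1.11 + 6.9/1.99e+05] = -1.8 log₁₀[8.31e-06 + 3.47e-05] = 7.86, so f = 0.01619.
Total minor-loss coefficient ΣK = 3·0.4 + 3·0.13 + 2·0.37 = 2.33.
ΔP = [f·L/D + ΣK]·(ρV²/2) = [0.01619·18.3/0.0153 + 2.33]·(995·7.02²/2) = [19.36 + 2.33]·2.452e+04 = 5.318e+05 Pa.
ΔP = 5.318e+05 Pa = 5.32 bar.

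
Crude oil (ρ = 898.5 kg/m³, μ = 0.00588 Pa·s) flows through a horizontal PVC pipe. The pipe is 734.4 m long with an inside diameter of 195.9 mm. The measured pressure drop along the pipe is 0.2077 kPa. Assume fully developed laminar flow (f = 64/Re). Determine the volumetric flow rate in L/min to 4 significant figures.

For laminar flow, f = 64/Re with Re = ρVD/μ, so Darcy-Weisbach reduces to ΔP = 32μLV/D². Solving for V: V = ΔP·D²/(32μL) = 207.7·(0.1959)²/(32·0.00588·734.4) = 0.05768 m/s.
Check: Re = ρVD/μ = 898.5·0.05768·0.1959/0.00588 = 1727 < 2300, so the laminar assumption holds.
Q = V·A = 0.05768·(π/4·0.1959²) = 0.001739 m³/s = 104.3 L/min.

Q ≈ 104.3 L/min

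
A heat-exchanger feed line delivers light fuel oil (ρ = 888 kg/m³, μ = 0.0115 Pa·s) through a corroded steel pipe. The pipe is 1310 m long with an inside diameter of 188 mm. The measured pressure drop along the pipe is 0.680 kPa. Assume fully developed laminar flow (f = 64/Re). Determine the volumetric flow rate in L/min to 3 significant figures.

For laminar flow, f = 64/Re with Re = ρVD/μ, so Darcy-Weisbach reduces to ΔP = 32μLV/D². Solving for V: V = ΔP·D²/(32μL) = 680·(0.188)²/(32·0.0115·1310) = 0.04985 m/s.
Check: Re = ρVD/μ = 888·0.04985·0.188/0.0115 = 723.7 < 2300, so the laminar assumption holds.
Q = V·A = 0.04985·(π/4·0.188²) = 0.001384 m³/s = 83.0 L/min.

Q ≈ 83.0 L/min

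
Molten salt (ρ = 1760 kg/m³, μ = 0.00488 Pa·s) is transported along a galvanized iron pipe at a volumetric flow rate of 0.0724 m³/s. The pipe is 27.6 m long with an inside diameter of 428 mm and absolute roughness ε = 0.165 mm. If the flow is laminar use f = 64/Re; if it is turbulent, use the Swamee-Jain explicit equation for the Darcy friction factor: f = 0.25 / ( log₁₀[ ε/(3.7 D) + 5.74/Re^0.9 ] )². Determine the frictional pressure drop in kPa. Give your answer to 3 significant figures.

ΔP ≈ 0.297 kPa

Cross-sectional area A = πD²/4 = π(0.428)²/4 = 0.1439 m²; mean velocity V = Q/A = 0.0724/0.1439 = 0.5032 m/s.
Reynolds number Re = ρVD/μ = 1760 · 0.5032 · 0.428 / 0.00488 = 7.768e+04.
Re > 4000 → turbulent. Relative roughness ε/D = 0.000165/0.428 = 0.000386. Swamee-Jain: f = 0.25/(log₁₀[0.000386/3.7 + 5.74/7.768e+04^0.9])² = 0.25/(log₁₀[0.000104 + 0.000228])² = 0.25/(-3.479)² = 0.02066.
Darcy-Weisbach: ΔP = f(L/D)(ρV²/2) = 0.02066·(27.6/0.428)·(1760·0.5032²/2) = 0.02066·64.49·222.8 = 296.9 Pa.
ΔP = 296.9 Pa = 0.297 kPa.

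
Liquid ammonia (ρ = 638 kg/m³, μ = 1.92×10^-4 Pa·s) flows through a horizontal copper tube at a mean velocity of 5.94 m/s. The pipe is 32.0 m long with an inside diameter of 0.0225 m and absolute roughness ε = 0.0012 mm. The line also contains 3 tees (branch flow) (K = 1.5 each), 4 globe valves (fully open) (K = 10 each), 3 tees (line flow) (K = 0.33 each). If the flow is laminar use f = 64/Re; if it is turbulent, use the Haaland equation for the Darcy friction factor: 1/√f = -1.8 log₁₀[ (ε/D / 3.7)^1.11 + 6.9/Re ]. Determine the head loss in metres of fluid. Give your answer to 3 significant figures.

Reynolds number Re = ρVD/μ = 638 · 5.94 · 0.0225 / 0.000192 = 4.441e+05.
Re > 4000 → turbulent. Relative roughness ε/D = 1.2e-06/0.0225 = 5.33e-05. Haaland: 1/√f = -1.8 log₁₀[(5.33e-05/3.7)^1.11 + 6.9/4.441e+05] = -1.8 log₁₀[4.23e-06 + 1.55e-05] = 8.467, so f = 0.01395.
Total minor-loss coefficient ΣK = 3·1.5 + 4·10 + 3·0.33 = 45.5.
ΔP = [f·L/D + ΣK]·(ρV²/2) = [0.01395·32/0.0225 + 45.5]·(638·5.94²/2) = [19.84 + 45.5]·1.126e+04 = 7.353e+05 Pa.
Head loss h_f = ΔP/(ρg) = 7.353e+05/(638·9.81) = 117 m.

h_f ≈ 117 m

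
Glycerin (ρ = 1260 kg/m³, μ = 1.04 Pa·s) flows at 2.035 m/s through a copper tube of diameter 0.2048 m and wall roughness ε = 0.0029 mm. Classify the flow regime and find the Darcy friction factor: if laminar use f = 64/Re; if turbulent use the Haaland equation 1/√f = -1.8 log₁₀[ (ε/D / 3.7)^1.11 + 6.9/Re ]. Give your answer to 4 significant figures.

f ≈ 0.1268

Re = ρVD/μ = 1260·2.035·0.2048/1.04 = 504.9.
Re < 2300 → laminar, so f = 64/Re = 0.1268 (roughness is irrelevant in laminar flow).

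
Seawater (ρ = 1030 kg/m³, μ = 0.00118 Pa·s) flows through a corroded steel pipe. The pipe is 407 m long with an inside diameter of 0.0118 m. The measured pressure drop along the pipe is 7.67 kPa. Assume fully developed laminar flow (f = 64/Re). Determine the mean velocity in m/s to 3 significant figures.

V ≈ 0.0695 m/s

For laminar flow, f = 64/Re with Re = ρVD/μ, so Darcy-Weisbach reduces to ΔP = 32μLV/D². Solving for V: V = ΔP·D²/(32μL) = 7670·(0.0118)²/(32·0.00118·407) = 0.06949 m/s.
Check: Re = ρVD/μ = 1030·0.06949·0.0118/0.00118 = 715.8 < 2300, so the laminar assumption holds.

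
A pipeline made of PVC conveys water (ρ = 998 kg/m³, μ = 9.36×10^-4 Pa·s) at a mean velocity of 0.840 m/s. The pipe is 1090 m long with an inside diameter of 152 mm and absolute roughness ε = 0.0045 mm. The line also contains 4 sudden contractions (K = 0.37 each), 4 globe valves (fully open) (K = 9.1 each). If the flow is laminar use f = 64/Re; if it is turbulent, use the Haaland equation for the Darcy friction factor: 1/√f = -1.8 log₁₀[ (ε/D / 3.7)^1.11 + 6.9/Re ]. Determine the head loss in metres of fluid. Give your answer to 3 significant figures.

Reynolds number Re = ρVD/μ = 998 · 0.84 · 0.152 / 0.000936 = 1.361e+05.
Re > 4000 → turbulent. Relative roughness ε/D = 4.5e-06/0.152 = 2.96e-05. Haaland: 1/√f = -1.8 log₁₀[(2.96e-05/3.7)^1.11 + 6.9/1.361e+05] = -1.8 log₁₀[2.2e-06 + 5.07e-05] = 7.698, so f = 0.01687.
Total minor-loss coefficient ΣK = 4·0.37 + 4·9.1 = 37.9.
ΔP = [f·L/D + ΣK]·(ρV²/2) = [0.01687·1090/0.152 + 37.9]·(998·0.84²/2) = [121 + 37.9]·352.1 = 5.594e+04 Pa.
Head loss h_f = ΔP/(ρg) = 5.594e+04/(998·9.81) = 5.71 m.

h_f ≈ 5.71 m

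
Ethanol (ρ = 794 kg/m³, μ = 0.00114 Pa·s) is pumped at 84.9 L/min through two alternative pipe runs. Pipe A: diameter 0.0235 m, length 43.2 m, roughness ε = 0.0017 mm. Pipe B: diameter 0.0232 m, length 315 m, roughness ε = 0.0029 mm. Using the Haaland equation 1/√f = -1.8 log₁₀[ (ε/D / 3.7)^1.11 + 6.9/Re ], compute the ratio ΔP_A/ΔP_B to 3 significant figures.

Pipe A: V = Q/A = 0.001415/0.0004337 = 3.262 m/s; Re = 5.34e+04; ε/D = 7.23e-05; Haaland → f = 0.02062; ΔP_A = f(L/D)(ρV²/2) = 1.601e+05 Pa.
Pipe B: V = Q/A = 0.001415/0.0004227 = 3.347 m/s; Re = 5.409e+04; ε/D = 0.000125; Haaland → f = 0.02073; ΔP_B = f(L/D)(ρV²/2) = 1.252e+06 Pa.
ΔP_A/ΔP_B = 1.601e+05/1.252e+06 = 0.128.

ΔP_A/ΔP_B ≈ 0.128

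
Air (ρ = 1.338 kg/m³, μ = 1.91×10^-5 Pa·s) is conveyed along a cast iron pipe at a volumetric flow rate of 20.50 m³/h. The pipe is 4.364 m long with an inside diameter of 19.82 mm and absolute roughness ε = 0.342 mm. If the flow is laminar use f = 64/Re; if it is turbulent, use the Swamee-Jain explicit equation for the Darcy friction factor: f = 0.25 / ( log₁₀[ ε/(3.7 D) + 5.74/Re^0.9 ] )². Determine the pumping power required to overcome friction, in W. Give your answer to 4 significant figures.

Q = 20.50 m³/h = 20.50/3600 = 0.005694 m³/s.
Cross-sectional area A = πD²/4 = π(0.01982)²/4 = 0.0003085 m²; mean velocity V = Q/A = 0.005694/0.0003085 = 18.46 m/s.
Reynolds number Re = ρVD/μ = 1.338 · 18.46 · 0.01982 / 1.91e-05 = 2.563e+04.
Re > 4000 → turbulent. Relative roughness ε/D = 0.000342/0.01982 = 0.0173. Swamee-Jain: f = 0.25/(log₁₀[0.0173/3.7 + 5.74/2.563e+04^0.9])² = 0.25/(log₁₀[0.00466 + 0.000618])² = 0.25/(-2.277)² = 0.04821.
Darcy-Weisbach: ΔP = f(L/D)(ρV²/2) = 0.04821·(4.364/0.01982)·(1.338·18.46²/2) = 0.04821·220.2·227.9 = 2419 Pa.
Pumping power P = QΔP = 0.005694·2419 = 13.775 W = 13.78 W.

P ≈ 13.78 W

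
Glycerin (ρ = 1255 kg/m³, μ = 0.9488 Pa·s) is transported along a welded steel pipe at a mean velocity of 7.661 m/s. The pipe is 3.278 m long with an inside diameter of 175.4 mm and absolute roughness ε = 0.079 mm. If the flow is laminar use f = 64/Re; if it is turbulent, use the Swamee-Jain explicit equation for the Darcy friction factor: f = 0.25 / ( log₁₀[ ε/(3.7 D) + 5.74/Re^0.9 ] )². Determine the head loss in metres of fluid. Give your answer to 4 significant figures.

h_f ≈ 2.013 m

Reynolds number Re = ρVD/μ = 1255 · 7.661 · 0.1754 / 0.949 = 1777.
Re < 2300 → laminar flow, so f = 64/Re = 64/1777 = 0.03601 (the turbulent correlation is not needed).
Darcy-Weisbach: ΔP = f(L/D)(ρV²/2) = 0.03601·(3.278/0.1754)·(1255·7.661²/2) = 0.03601·18.69·3.683e+04 = 2.478e+04 Pa.
Head loss h_f = ΔP/(ρg) = 2.478e+04/(1255·9.81) = 2.013 m.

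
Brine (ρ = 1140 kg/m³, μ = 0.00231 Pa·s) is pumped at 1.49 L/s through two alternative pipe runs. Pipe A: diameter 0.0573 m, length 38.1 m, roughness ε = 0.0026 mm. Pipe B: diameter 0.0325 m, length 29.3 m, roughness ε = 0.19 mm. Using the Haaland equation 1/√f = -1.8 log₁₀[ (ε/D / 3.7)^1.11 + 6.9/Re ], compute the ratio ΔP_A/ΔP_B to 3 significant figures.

ΔP_A/ΔP_B ≈ 0.0602

Pipe A: V = Q/A = 0.00149/0.002579 = 0.5778 m/s; Re = 1.634e+04; ε/D = 4.54e-05; Haaland → f = 0.02716; ΔP_A = f(L/D)(ρV²/2) = 3437 Pa.
Pipe B: V = Q/A = 0.00149/0.0008296 = 1.796 m/s; Re = 2.881e+04; ε/D = 0.00585; Haaland → f = 0.03446; ΔP_B = f(L/D)(ρV²/2) = 5.712e+04 Pa.
ΔP_A/ΔP_B = 3437/5.712e+04 = 0.0602.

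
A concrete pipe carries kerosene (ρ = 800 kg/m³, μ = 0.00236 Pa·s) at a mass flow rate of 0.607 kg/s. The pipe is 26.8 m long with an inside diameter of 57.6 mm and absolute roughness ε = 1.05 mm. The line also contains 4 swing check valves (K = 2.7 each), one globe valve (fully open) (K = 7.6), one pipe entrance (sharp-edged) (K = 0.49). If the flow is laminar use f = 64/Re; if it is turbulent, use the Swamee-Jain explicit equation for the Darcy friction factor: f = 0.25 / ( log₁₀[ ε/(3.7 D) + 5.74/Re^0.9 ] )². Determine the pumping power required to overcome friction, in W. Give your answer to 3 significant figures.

A = πD²/4 = π(0.0576)²/4 = 0.002606 m²; mean velocity V = ṁ/(ρA) = 0.607/(800 · 0.002606) = 0.2912 m/s.
Reynolds number Re = ρVD/μ = 800 · 0.2912 · 0.0576 / 0.00236 = 5685.
Re > 4000 → turbulent. Relative roughness ε/D = 0.00105/0.0576 = 0.0182. Swamee-Jain: f = 0.25/(log₁₀[0.0182/3.7 + 5.74/5685^0.9])² = 0.25/(log₁₀[0.00493 + 0.0024])² = 0.25/(-2.135)² = 0.05483.
Total minor-loss coefficient ΣK = 4·2.7 + 1·7.6 + 1·0.49 = 18.9.
ΔP = [f·L/D + ΣK]·(ρV²/2) = [0.05483·26.8/0.0576 + 18.9]·(800·0.2912²/2) = [25.51 + 18.9]·33.91 = 1506 Pa.
Q = ṁ/ρ = 0.607/800 = 0.0007587 m³/s.
Pumping power P = QΔP = 0.0007587·1506 = 1.143 W = 1.14 W.

P ≈ 1.14 W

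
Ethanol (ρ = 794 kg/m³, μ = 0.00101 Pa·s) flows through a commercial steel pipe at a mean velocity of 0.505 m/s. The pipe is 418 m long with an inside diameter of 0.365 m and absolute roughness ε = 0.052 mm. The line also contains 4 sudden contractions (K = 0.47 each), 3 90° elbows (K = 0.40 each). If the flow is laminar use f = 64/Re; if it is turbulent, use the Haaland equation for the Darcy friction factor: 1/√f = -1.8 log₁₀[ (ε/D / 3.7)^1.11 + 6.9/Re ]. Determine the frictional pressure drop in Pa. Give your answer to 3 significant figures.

ΔP ≈ 2320 Pa

Reynolds number Re = ρVD/μ = 794 · 0.505 · 0.365 / 0.00101 = 1.449e+05.
Re > 4000 → turbulent. Relative roughness ε/D = 5.2e-05/0.365 = 0.000142. Haaland: 1/√f = -1.8 log₁₀[(0.000142/3.7)^1.11 + 6.9/1.449e+05] = -1.8 log₁₀[1.26e-05 + 4.76e-05] = 7.597, so f = 0.01733.
Total minor-loss coefficient ΣK = 4·0.47 + 3·0.4 = 3.08.
ΔP = [f·L/D + ΣK]·(ρV²/2) = [0.01733·418/0.365 + 3.08]·(794·0.505²/2) = [19.84 + 3.08]·101.2 = 2321 Pa.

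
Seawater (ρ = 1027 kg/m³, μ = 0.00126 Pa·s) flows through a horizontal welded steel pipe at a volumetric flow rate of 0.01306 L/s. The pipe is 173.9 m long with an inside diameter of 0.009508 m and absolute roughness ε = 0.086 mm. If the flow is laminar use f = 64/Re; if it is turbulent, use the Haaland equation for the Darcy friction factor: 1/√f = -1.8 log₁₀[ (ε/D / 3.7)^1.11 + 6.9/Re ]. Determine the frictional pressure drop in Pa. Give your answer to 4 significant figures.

Q = 0.01306 L/s = 0.01306/1000 = 1.306e-05 m³/s.
Cross-sectional area A = πD²/4 = π(0.009508)²/4 = 7.1e-05 m²; mean velocity V = Q/A = 1.306e-05/7.1e-05 = 0.1839 m/s.
Reynolds number Re = ρVD/μ = 1027 · 0.1839 · 0.009508 / 0.00126 = 1425.
Re < 2300 → laminar flow, so f = 64/Re = 64/1425 = 0.0449 (the turbulent correlation is not needed).
Darcy-Weisbach: ΔP = f(L/D)(ρV²/2) = 0.0449·(173.9/0.009508)·(1027·0.1839²/2) = 0.0449·1.829e+04·17.37 = 1.427e+04 Pa.

ΔP ≈ 14270 Pa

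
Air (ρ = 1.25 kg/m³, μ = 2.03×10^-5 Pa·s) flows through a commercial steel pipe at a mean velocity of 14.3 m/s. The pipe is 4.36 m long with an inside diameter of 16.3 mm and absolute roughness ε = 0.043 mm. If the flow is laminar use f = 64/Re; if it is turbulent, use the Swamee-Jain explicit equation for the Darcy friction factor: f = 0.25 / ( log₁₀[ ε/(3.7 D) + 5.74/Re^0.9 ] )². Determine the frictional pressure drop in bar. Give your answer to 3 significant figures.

ΔP ≈ 0.0113 bar

Reynolds number Re = ρVD/μ = 1.25 · 14.3 · 0.0163 / 2.03e-05 = 1.435e+04.
Re > 4000 → turbulent. Relative roughness ε/D = 4.3e-05/0.0163 = 0.00264. Swamee-Jain: f = 0.25/(log₁₀[0.00264/3.7 + 5.74/1.435e+04^0.9])² = 0.25/(log₁₀[0.000713 + 0.00104])² = 0.25/(-2.756)² = 0.03292.
Darcy-Weisbach: ΔP = f(L/D)(ρV²/2) = 0.03292·(4.36/0.0163)·(1.25·14.3²/2) = 0.03292·267.5·127.8 = 1125 Pa.
ΔP = 1125 Pa = 0.0113 bar.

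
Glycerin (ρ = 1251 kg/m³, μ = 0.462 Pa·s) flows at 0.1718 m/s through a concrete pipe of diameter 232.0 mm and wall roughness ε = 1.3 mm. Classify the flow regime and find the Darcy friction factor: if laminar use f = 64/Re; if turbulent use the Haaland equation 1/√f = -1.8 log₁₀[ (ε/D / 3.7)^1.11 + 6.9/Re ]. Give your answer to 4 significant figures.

Re = ρVD/μ = 1251·0.1718·0.232/0.462 = 107.9.
Re < 2300 → laminar, so f = 64/Re = 0.593 (roughness is irrelevant in laminar flow).

f ≈ 0.5930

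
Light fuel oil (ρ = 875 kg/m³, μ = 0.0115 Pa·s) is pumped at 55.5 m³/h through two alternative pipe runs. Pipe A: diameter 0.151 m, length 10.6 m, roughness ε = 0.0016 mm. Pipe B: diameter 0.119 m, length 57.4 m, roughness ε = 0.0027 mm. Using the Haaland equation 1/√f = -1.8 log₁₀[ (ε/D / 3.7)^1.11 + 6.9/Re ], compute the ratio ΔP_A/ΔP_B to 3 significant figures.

ΔP_A/ΔP_B ≈ 0.0598

Pipe A: V = Q/A = 0.01542/0.01791 = 0.8609 m/s; Re = 9891; ε/D = 1.06e-05; Haaland → f = 0.03099; ΔP_A = f(L/D)(ρV²/2) = 705.3 Pa.
Pipe B: V = Q/A = 0.01542/0.01112 = 1.386 m/s; Re = 1.255e+04; ε/D = 2.27e-05; Haaland → f = 0.02907; ΔP_B = f(L/D)(ρV²/2) = 1.179e+04 Pa.
ΔP_A/ΔP_B = 705.3/1.179e+04 = 0.0598.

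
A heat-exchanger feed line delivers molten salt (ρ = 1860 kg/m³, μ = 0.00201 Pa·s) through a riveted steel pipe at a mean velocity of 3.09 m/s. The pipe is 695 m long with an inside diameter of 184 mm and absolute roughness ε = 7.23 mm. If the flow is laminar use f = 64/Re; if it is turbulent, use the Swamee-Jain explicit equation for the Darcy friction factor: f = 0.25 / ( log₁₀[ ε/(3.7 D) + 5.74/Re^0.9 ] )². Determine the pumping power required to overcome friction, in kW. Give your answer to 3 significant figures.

Reynolds number Re = ρVD/μ = 1860 · 3.09 · 0.184 / 0.00201 = 5.261e+05.
Re > 4000 → turbulent. Relative roughness ε/D = 0.00723/0.184 = 0.0393. Swamee-Jain: f = 0.25/(log₁₀[0.0393/3.7 + 5.74/5.261e+05^0.9])² = 0.25/(log₁₀[0.0106 + 4.07e-05])² = 0.25/(-1.972)² = 0.06427.
Darcy-Weisbach: ΔP = f(L/D)(ρV²/2) = 0.06427·(695/0.184)·(1860·3.09²/2) = 0.06427·3777·8880 = 2.156e+06 Pa.
Q = V·A = 3.09·0.02659 = 0.08216 m³/s.
Pumping power P = QΔP = 0.08216·2.156e+06 = 177100 W = 177 kW.

P ≈ 177 kW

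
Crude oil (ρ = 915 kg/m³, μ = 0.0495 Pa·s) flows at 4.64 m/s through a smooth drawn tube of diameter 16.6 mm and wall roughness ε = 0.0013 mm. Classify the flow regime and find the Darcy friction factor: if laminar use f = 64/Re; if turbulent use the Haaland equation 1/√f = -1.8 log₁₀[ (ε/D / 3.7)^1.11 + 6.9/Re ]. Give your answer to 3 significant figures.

f ≈ 0.0450

Re = ρVD/μ = 915·4.64·0.0166/0.0495 = 1424.
Re < 2300 → laminar, so f = 64/Re = 0.04495 (roughness is irrelevant in laminar flow).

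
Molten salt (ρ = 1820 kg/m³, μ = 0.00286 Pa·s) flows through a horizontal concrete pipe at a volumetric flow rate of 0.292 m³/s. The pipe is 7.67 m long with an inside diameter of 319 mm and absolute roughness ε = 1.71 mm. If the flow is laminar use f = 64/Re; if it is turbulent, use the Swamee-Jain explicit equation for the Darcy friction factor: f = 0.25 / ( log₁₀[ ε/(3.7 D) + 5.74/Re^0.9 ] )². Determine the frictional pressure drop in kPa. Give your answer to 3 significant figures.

ΔP ≈ 9.12 kPa

Cross-sectional area A = πD²/4 = π(0.319)²/4 = 0.07992 m²; mean velocity V = Q/A = 0.292/0.07992 = 3.654 m/s.
Reynolds number Re = ρVD/μ = 1820 · 3.654 · 0.319 / 0.00286 = 7.417e+05.
Re > 4000 → turbulent. Relative roughness ε/D = 0.00171/0.319 = 0.00536. Swamee-Jain: f = 0.25/(log₁₀[0.00536/3.7 + 5.74/7.417e+05^0.9])² = 0.25/(log₁₀[0.00145 + 2.99e-05])² = 0.25/(-2.83)² = 0.03121.
Darcy-Weisbach: ΔP = f(L/D)(ρV²/2) = 0.03121·(7.67/0.319)·(1820·3.654²/2) = 0.03121·24.04·1.215e+04 = 9116 Pa.
ΔP = 9116 Pa = 9.12 kPa.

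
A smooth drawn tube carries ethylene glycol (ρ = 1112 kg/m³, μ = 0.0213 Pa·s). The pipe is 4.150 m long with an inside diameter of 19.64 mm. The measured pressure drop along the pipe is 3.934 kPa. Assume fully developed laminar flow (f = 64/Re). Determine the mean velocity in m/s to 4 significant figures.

V ≈ 0.5365 m/s

For laminar flow, f = 64/Re with Re = ρVD/μ, so Darcy-Weisbach reduces to ΔP = 32μLV/D². Solving for V: V = ΔP·D²/(32μL) = 3934·(0.01964)²/(32·0.0213·4.15) = 0.5365 m/s.
Check: Re = ρVD/μ = 1112·0.5365·0.01964/0.0213 = 550.1 < 2300, so the laminar assumption holds.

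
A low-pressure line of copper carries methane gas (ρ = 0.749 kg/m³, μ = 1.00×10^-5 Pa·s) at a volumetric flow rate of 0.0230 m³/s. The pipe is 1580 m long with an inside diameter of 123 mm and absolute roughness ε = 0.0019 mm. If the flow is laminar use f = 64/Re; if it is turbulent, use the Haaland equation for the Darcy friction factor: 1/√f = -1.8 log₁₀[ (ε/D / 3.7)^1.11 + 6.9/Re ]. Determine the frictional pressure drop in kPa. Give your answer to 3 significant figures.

Cross-sectional area A = πD²/4 = π(0.123)²/4 = 0.01188 m²; mean velocity V = Q/A = 0.023/0.01188 = 1.936 m/s.
Reynolds number Re = ρVD/μ = 0.749 · 1.936 · 0.123 / 1e-05 = 1.783e+04.
Re > 4000 → turbulent. Relative roughness ε/D = 1.9e-06/0.123 = 1.54e-05. Haaland: 1/√f = -1.8 log₁₀[(1.54e-05/3.7)^1.11 + 6.9/1.783e+04] = -1.8 log₁₀[1.07e-06 + 0.000387] = 6.14, so f = 0.02652.
Darcy-Weisbach: ΔP = f(L/D)(ρV²/2) = 0.02652·(1580/0.123)·(0.749·1.936²/2) = 0.02652·1.285e+04·1.403 = 478.1 Pa.
ΔP = 478.1 Pa = 0.478 kPa.

ΔP ≈ 0.478 kPa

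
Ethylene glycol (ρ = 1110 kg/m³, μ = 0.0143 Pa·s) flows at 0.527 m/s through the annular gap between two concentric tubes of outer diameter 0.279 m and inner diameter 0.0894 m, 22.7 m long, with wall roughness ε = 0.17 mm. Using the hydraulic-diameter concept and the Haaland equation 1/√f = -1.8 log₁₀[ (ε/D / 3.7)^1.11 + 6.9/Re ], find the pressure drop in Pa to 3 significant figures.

ΔP ≈ 630 Pa

Hydraulic diameter D_h = 4A/P = D_o - D_i = 0.279 - 0.0894 = 0.1896 m.
Re = ρVD_h/μ = 1110·0.527·0.1896/0.0143 = 7756.
ε/D_h = 0.00017/0.1896 = 0.000897; Haaland gives 1/√f = -1.8 log₁₀[9.7e-05+0.00089] = 5.411, so f = 0.03416.
ΔP = f(L/D_h)(ρV²/2) = 0.03416·22.7/0.1896·154.1 = 630.4 Pa.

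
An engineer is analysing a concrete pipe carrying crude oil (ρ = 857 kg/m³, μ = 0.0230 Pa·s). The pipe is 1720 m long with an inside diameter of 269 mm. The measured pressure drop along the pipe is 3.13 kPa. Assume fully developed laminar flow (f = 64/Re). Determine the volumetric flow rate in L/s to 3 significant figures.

Q ≈ 10.2 L/s

For laminar flow, f = 64/Re with Re = ρVD/μ, so Darcy-Weisbach reduces to ΔP = 32μLV/D². Solving for V: V = ΔP·D²/(32μL) = 3130·(0.269)²/(32·0.023·1720) = 0.1789 m/s.
Check: Re = ρVD/μ = 857·0.1789·0.269/0.023 = 1793 < 2300, so the laminar assumption holds.
Q = V·A = 0.1789·(π/4·0.269²) = 0.01017 m³/s = 10.2 L/s.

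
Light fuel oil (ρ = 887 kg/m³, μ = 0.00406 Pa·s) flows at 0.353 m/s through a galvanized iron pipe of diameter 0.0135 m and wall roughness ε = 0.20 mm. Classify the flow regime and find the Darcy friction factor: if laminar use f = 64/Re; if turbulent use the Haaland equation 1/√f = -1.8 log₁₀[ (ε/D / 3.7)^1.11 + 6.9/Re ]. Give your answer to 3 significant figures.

f ≈ 0.0615

Re = ρVD/μ = 887·0.353·0.0135/0.00406 = 1041.
Re < 2300 → laminar, so f = 64/Re = 0.06147 (roughness is irrelevant in laminar flow).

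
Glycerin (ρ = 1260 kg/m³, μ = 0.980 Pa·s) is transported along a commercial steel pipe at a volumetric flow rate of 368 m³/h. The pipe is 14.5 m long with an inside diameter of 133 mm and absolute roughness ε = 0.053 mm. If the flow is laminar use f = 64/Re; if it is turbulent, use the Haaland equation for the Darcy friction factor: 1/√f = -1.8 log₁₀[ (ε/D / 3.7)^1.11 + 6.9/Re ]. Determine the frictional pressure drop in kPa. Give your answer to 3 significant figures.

Q = 368 m³/h = 368/3600 = 0.1022 m³/s.
Cross-sectional area A = πD²/4 = π(0.133)²/4 = 0.01389 m²; mean velocity V = Q/A = 0.1022/0.01389 = 7.358 m/s.
Reynolds number Re = ρVD/μ = 1260 · 7.358 · 0.133 / 0.98 = 1258.
Re < 2300 → laminar flow, so f = 64/Re = 64/1258 = 0.05087 (the turbulent correlation is not needed).
Darcy-Weisbach: ΔP = f(L/D)(ρV²/2) = 0.05087·(14.5/0.133)·(1260·7.358²/2) = 0.05087·109·3.411e+04 = 1.891e+05 Pa.
ΔP = 1.891e+05 Pa = 189 kPa.

ΔP ≈ 189 kPa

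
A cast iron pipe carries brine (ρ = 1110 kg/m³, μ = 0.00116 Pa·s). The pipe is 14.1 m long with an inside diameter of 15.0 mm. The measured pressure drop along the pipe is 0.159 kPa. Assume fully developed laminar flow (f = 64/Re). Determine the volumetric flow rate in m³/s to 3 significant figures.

For laminar flow, f = 64/Re with Re = ρVD/μ, so Darcy-Weisbach reduces to ΔP = 32μLV/D². Solving for V: V = ΔP·D²/(32μL) = 159·(0.015)²/(32·0.00116·14.1) = 0.06835 m/s.
Check: Re = ρVD/μ = 1110·0.06835·0.015/0.00116 = 981.1 < 2300, so the laminar assumption holds.
Q = V·A = 0.06835·(π/4·0.015²) = 1.208e-05 m³/s = 1.21×10^-5 m³/s.

Q ≈ 1.21×10^-5 m³/s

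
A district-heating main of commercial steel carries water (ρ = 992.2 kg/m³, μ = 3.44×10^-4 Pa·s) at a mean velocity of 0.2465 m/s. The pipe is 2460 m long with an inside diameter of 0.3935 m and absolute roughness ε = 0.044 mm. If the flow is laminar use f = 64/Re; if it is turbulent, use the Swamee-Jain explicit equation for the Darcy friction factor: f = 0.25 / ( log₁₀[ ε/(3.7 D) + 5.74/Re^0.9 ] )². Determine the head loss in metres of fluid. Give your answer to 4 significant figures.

h_f ≈ 0.3039 m

Reynolds number Re = ρVD/μ = 992.2 · 0.2465 · 0.3935 / 0.000344 = 2.798e+05.
Re > 4000 → turbulent. Relative roughness ε/D = 4.4e-05/0.3935 = 0.000112. Swamee-Jain: f = 0.25/(log₁₀[0.000112/3.7 + 5.74/2.798e+05^0.9])² = 0.25/(log₁₀[3.02e-05 + 7.19e-05])² = 0.25/(-3.991)² = 0.0157.
Darcy-Weisbach: ΔP = f(L/D)(ρV²/2) = 0.0157·(2460/0.3935)·(992.2·0.2465²/2) = 0.0157·6252·30.14 = 2958 Pa.
Head loss h_f = ΔP/(ρg) = 2958/(992.2·9.81) = 0.3039 m.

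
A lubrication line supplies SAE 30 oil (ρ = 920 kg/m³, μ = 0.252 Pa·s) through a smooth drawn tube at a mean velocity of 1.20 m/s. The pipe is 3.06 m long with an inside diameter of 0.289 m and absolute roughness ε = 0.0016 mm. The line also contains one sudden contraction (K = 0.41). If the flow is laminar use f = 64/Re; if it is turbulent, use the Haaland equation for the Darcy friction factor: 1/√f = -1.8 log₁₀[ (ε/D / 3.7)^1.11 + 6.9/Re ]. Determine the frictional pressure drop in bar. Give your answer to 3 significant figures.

Reynolds number Re = ρVD/μ = 920 · 1.2 · 0.289 / 0.252 = 1266.
Re < 2300 → laminar flow, so f = 64/Re = 64/1266 = 0.05055 (the turbulent correlation is not needed).
Total minor-loss coefficient ΣK = 1·0.41 = 0.41.
ΔP = [f·L/D + ΣK]·(ρV²/2) = [0.05055·3.06/0.289 + 0.41]·(920·1.2²/2) = [0.5352 + 0.41]·662.4 = 626.1 Pa.
ΔP = 626.1 Pa = 0.00626 bar.

ΔP ≈ 0.00626 bar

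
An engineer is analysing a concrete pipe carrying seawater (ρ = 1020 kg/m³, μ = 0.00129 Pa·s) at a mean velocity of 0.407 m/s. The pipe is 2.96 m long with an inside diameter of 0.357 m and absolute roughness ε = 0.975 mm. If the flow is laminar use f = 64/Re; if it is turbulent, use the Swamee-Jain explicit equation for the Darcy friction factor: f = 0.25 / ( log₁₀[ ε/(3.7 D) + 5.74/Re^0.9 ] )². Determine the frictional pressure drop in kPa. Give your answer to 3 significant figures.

Reynolds number Re = ρVD/μ = 1020 · 0.407 · 0.357 / 0.00129 = 1.149e+05.
Re > 4000 → turbulent. Relative roughness ε/D = 0.000975/0.357 = 0.00273. Swamee-Jain: f = 0.25/(log₁₀[0.00273/3.7 + 5.74/1.149e+05^0.9])² = 0.25/(log₁₀[0.000738 + 0.00016])² = 0.25/(-3.047)² = 0.02694.
Darcy-Weisbach: ΔP = f(L/D)(ρV²/2) = 0.02694·(2.96/0.357)·(1020·0.407²/2) = 0.02694·8.291·84.48 = 18.87 Pa.
ΔP = 18.87 Pa = 0.0189 kPa.

ΔP ≈ 0.0189 kPa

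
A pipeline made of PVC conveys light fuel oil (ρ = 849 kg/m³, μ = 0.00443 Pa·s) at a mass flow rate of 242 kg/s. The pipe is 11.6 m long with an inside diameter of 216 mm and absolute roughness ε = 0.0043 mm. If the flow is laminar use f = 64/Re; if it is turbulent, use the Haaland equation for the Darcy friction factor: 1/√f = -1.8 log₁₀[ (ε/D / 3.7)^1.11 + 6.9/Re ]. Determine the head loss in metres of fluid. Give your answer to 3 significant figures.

h_f ≈ 2.37 m

A = πD²/4 = π(0.216)²/4 = 0.03664 m²; mean velocity V = ṁ/(ρA) = 242/(849 · 0.03664) = 7.779 m/s.
Reynolds number Re = ρVD/μ = 849 · 7.779 · 0.216 / 0.00443 = 3.22e+05.
Re > 4000 → turbulent. Relative roughness ε/D = 4.3e-06/0.216 = 1.99e-05. Haaland: 1/√f = -1.8 log₁₀[(1.99e-05/3.7)^1.11 + 6.9/3.22e+05] = -1.8 log₁₀[1.42e-06 + 2.14e-05] = 8.354, so f = 0.01433.
Darcy-Weisbach: ΔP = f(L/D)(ρV²/2) = 0.01433·(11.6/0.216)·(849·7.779²/2) = 0.01433·53.7·2.569e+04 = 1.976e+04 Pa.
Head loss h_f = ΔP/(ρg) = 1.976e+04/(849·9.81) = 2.37 m.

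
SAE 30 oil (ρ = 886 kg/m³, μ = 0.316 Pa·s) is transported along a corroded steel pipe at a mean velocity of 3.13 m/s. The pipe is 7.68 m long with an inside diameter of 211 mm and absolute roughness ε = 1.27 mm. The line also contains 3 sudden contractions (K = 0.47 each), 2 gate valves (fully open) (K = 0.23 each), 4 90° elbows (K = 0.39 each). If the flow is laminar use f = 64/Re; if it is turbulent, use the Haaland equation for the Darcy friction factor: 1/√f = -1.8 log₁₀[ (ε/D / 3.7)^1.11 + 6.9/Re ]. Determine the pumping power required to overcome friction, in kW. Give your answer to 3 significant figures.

Reynolds number Re = ρVD/μ = 886 · 3.13 · 0.211 / 0.316 = 1852.
Re < 2300 → laminar flow, so f = 64/Re = 64/1852 = 0.03456 (the turbulent correlation is not needed).
Total minor-loss coefficient ΣK = 3·0.47 + 2·0.23 + 4·0.39 = 3.43.
ΔP = [f·L/D + ΣK]·(ρV²/2) = [0.03456·7.68/0.211 + 3.43]·(886·3.13²/2) = [1.258 + 3.43]·4340 = 2.035e+04 Pa.
Q = V·A = 3.13·0.03497 = 0.1094 m³/s.
Pumping power P = QΔP = 0.1094·2.035e+04 = 2227 W = 2.23 kW.

P ≈ 2.23 kW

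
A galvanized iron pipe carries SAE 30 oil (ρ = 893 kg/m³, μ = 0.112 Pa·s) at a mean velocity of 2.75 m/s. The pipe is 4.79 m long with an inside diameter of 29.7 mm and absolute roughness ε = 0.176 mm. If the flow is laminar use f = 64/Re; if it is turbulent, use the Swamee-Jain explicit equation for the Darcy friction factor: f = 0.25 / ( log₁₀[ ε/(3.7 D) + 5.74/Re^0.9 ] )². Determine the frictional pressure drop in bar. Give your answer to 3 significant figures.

Reynolds number Re = ρVD/μ = 893 · 2.75 · 0.0297 / 0.112 = 651.2.
Re < 2300 → laminar flow, so f = 64/Re = 64/651.2 = 0.09828 (the turbulent correlation is not needed).
Darcy-Weisbach: ΔP = f(L/D)(ρV²/2) = 0.09828·(4.79/0.0297)·(893·2.75²/2) = 0.09828·161.3·3377 = 5.352e+04 Pa.
ΔP = 5.352e+04 Pa = 0.535 bar.

ΔP ≈ 0.535 bar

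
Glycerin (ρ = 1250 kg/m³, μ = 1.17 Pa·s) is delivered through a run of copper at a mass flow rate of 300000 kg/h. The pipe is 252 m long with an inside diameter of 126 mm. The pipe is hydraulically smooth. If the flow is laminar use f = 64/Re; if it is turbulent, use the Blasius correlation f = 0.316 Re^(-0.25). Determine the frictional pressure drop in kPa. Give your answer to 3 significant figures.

ṁ = 300000 kg/h = 300000/3600 = 83.33 kg/s.
A = πD²/4 = π(0.126)²/4 = 0.01247 m²; mean velocity V = ṁ/(ρA) = 83.33/(1250 · 0.01247) = 5.347 m/s.
Reynolds number Re = ρVD/μ = 1250 · 5.347 · 0.126 / 1.17 = 719.7.
Re < 2300 → laminar flow, so f = 64/Re = 64/719.7 = 0.08892 (the turbulent correlation is not needed).
Darcy-Weisbach: ΔP = f(L/D)(ρV²/2) = 0.08892·(252/0.126)·(1250·5.347²/2) = 0.08892·2000·1.787e+04 = 3.177e+06 Pa.
ΔP = 3.177e+06 Pa = 3180 kPa.

ΔP ≈ 3180 kPa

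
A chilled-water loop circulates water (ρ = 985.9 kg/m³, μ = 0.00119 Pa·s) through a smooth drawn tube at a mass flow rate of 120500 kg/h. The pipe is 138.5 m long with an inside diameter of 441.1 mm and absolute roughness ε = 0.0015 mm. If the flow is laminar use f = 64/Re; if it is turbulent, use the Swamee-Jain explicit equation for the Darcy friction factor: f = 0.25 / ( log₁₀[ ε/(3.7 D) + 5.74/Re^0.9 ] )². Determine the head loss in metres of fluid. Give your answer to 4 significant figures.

h_f ≈ 0.01476 m

ṁ = 120500 kg/h = 120500/3600 = 33.47 kg/s.
A = πD²/4 = π(0.4411)²/4 = 0.1528 m²; mean velocity V = ṁ/(ρA) = 33.47/(985.9 · 0.1528) = 0.2222 m/s.
Reynolds number Re = ρVD/μ = 985.9 · 0.2222 · 0.4411 / 0.00119 = 8.119e+04.
Re > 4000 → turbulent. Relative roughness ε/D = 1.5e-06/0.4411 = 3.4e-06. Swamee-Jain: f = 0.25/(log₁₀[3.4e-06/3.7 + 5.74/8.119e+04^0.9])² = 0.25/(log₁₀[9.19e-07 + 0.000219])² = 0.25/(-3.658)² = 0.01869.
Darcy-Weisbach: ΔP = f(L/D)(ρV²/2) = 0.01869·(138.5/0.4411)·(985.9·0.2222²/2) = 0.01869·314·24.33 = 142.8 Pa.
Head loss h_f = ΔP/(ρg) = 142.8/(985.9·9.81) = 0.01476 m.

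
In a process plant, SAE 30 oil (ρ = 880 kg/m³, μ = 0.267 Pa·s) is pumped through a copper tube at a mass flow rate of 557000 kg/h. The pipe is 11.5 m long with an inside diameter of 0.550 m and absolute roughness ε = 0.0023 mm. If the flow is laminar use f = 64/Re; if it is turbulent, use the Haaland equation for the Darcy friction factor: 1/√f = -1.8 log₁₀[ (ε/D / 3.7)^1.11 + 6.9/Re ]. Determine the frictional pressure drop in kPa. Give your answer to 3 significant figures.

ṁ = 557000 kg/h = 557000/3600 = 154.7 kg/s.
A = πD²/4 = π(0.55)²/4 = 0.2376 m²; mean velocity V = ṁ/(ρA) = 154.7/(880 · 0.2376) = 0.74 m/s.
Reynolds number Re = ρVD/μ = 880 · 0.74 · 0.55 / 0.267 = 1341.
Re < 2300 → laminar flow, so f = 64/Re = 64/1341 = 0.04771 (the turbulent correlation is not needed).
Darcy-Weisbach: ΔP = f(L/D)(ρV²/2) = 0.04771·(11.5/0.55)·(880·0.74²/2) = 0.04771·20.91·241 = 240.4 Pa.
ΔP = 240.4 Pa = 0.240 kPa.

ΔP ≈ 0.240 kPa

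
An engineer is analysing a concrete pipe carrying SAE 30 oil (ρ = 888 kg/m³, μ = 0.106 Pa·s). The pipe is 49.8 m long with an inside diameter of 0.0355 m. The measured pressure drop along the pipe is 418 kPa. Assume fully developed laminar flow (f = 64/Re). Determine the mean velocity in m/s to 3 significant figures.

For laminar flow, f = 64/Re with Re = ρVD/μ, so Darcy-Weisbach reduces to ΔP = 32μLV/D². Solving for V: V = ΔP·D²/(32μL) = 4.18e+05·(0.0355)²/(32·0.106·49.8) = 3.119 m/s.
Check: Re = ρVD/μ = 888·3.119·0.0355/0.106 = 927.4 < 2300, so the laminar assumption holds.

V ≈ 3.12 m/s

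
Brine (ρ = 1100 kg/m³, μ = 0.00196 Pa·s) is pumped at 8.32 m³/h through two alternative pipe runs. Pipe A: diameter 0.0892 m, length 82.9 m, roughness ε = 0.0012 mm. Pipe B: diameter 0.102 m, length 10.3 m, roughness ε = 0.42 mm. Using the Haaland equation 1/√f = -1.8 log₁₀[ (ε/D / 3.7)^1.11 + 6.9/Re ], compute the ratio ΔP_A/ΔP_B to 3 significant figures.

ΔP_A/ΔP_B ≈ 12.2

Pipe A: V = Q/A = 0.002311/0.006249 = 0.3698 m/s; Re = 1.851e+04; ε/D = 1.35e-05; Haaland → f = 0.02627; ΔP_A = f(L/D)(ρV²/2) = 1837 Pa.
Pipe B: V = Q/A = 0.002311/0.008171 = 0.2828 m/s; Re = 1.619e+04; ε/D = 0.00412; Haaland → f = 0.03382; ΔP_B = f(L/D)(ρV²/2) = 150.3 Pa.
ΔP_A/ΔP_B = 1837/150.3 = 12.2.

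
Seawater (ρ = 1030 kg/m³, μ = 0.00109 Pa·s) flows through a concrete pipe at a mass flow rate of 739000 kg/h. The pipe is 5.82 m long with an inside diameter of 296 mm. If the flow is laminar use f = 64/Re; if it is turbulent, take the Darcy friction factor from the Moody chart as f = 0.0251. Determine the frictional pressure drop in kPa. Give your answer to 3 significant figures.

ṁ = 739000 kg/h = 739000/3600 = 205.3 kg/s.
A = πD²/4 = π(0.296)²/4 = 0.06881 m²; mean velocity V = ṁ/(ρA) = 205.3/(1030 · 0.06881) = 2.896 m/s.
Reynolds number Re = ρVD/μ = 1030 · 2.896 · 0.296 / 0.00109 = 8.101e+05.
Re > 4000 → turbulent; use the Moody-chart value f = 0.0251.
Darcy-Weisbach: ΔP = f(L/D)(ρV²/2) = 0.0251·(5.82/0.296)·(1030·2.896²/2) = 0.0251·19.66·4320 = 2132 Pa.
ΔP = 2132 Pa = 2.13 kPa.

ΔP ≈ 2.13 kPa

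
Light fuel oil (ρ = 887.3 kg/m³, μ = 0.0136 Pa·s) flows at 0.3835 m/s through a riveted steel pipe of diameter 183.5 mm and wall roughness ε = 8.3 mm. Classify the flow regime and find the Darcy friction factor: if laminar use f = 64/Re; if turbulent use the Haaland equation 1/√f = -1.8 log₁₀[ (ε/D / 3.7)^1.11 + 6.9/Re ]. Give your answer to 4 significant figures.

f ≈ 0.07386

Re = ρVD/μ = 887.3·0.3835·0.1835/0.0136 = 4591.
Re > 4000 → turbulent. ε/D = 0.0083/0.1835 = 0.0452; Haaland: 1/√f = -1.8 log₁₀[0.00753 + 0.0015] = 3.679, so f = 0.07386.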